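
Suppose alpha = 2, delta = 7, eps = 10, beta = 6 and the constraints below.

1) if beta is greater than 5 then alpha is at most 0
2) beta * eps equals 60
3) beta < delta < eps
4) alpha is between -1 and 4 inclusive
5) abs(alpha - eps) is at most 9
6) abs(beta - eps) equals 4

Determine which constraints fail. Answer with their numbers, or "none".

1) beta = 6 > 5, so we need alpha ≤ 0; but alpha = 2 > 0  ✘
2) beta * eps = 6 * 10 = 60  ✔
3) values 6 < 7 < 10  ✔
4) alpha = 2 lies in [-1, 4]  ✔
5) abs(2 - 10) = 8; 8 ≤ 9  ✔
6) abs(6 - 10) = 4  ✔

Constraint 1 does not hold.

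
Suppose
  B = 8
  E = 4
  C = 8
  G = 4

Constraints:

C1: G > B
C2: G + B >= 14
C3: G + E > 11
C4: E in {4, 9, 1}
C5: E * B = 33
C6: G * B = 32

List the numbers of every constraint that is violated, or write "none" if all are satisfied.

C1: G = 4, B = 8; 4 ≤ 8 (want >) — violated.
C2: G + B = 4 + 8 = 12; 12 < 14, bound 14 not met — violated.
C3: G + E = 4 + 4 = 8; 8 ≤ 11, bound 11 not met — violated.
C4: E = 4 is in {4, 9, 1} — satisfied.
C5: E * B = 4 * 8 = 32, not 33 — violated.
C6: G * B = 4 * 8 = 32 — satisfied.

Constraints 1, 2, 3, and 5 are violated.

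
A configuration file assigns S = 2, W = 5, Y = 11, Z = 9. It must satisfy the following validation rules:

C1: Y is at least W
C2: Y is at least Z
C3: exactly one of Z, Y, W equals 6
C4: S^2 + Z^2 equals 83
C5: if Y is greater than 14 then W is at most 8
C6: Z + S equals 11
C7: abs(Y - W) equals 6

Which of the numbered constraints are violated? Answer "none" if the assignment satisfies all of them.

Constraints 3 and 4 are violated.

C1: Y = 11, W = 5; 11 ≥ 5 — satisfied.
C2: Y = 11, Z = 9; 11 ≥ 9 — satisfied.
C3: Z=9, Y=11, W=5; 0 of them equal 6, not exactly one — violated.
C4: S^2 + Z^2 = 2^2 + 9^2 = 4 + 81 = 85, not 83 — violated.
C5: Y = 11, not > 14; antecedent false, conditional vacuously true — satisfied.
C6: Z + S = 9 + 2 = 11 — satisfied.
C7: abs(11 - 5) = 6 — satisfied.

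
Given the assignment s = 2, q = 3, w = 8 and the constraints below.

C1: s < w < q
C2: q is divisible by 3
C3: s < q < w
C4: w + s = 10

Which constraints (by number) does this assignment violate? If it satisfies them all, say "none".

Constraint 1 does not hold.

C1: values 2, 8, 3; w = 8 is not < q = 3 — fails.
C2: 3 / 3 = 1, so 3 divides 3 — holds.
C3: values 2 < 3 < 8 — holds.
C4: w + s = 8 + 2 = 10 — holds.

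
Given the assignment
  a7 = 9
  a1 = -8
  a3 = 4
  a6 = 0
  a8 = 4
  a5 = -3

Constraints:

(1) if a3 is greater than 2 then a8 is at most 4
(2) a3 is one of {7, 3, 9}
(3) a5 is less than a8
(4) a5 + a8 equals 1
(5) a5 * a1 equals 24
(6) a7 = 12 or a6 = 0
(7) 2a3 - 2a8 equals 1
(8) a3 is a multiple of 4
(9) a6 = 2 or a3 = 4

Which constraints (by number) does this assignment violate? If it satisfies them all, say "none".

(1) a3 = 4 > 2, so we need a8 ≤ 4; a8 = 4 ≤ 4  ✓
(2) a3 = 4 is not in {7, 3, 9}  ✗
(3) a5 = -3, a8 = 4; -3 < 4  ✓
(4) a5 + a8 = -3 + 4 = 1  ✓
(5) a5 * a1 = -3 * (-8) = 24  ✓
(6) a7 = 9 ≠ 12, but a6 = 0 = 0 (second disjunct)  ✓
(7) 2a3 - 2a8 = 2(4) - 2(4) = 0, not 1  ✗
(8) 4 / 4 = 1, so 4 divides 4  ✓
(9) a6 = 0 ≠ 2, but a3 = 4 = 4 (second disjunct)  ✓

The assignment fails constraints 2, 7.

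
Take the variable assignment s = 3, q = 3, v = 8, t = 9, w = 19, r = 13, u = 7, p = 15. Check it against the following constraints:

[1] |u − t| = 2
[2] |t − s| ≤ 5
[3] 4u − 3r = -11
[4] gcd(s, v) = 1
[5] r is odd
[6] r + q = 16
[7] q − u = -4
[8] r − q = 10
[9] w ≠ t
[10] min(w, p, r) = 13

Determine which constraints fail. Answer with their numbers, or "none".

[1] |7 − 9| = 2 — satisfied.
[2] |9 − 3| = 6; 6 > 5, exceeds bound 5 — violated.
[3] 4u − 3r = 4(7) − 3(13) = -11 — satisfied.
[4] gcd(3, 8) = 1 — satisfied.
[5] r = 13 is odd — satisfied.
[6] r + q = 13 + 3 = 16 — satisfied.
[7] q − u = 3 − 7 = -4 — satisfied.
[8] r − q = 13 − 3 = 10 — satisfied.
[9] w = 19, t = 9; distinct — satisfied.
[10] min(19, 15, 13) = 13 — satisfied.

No — constraint 2 is not satisfied.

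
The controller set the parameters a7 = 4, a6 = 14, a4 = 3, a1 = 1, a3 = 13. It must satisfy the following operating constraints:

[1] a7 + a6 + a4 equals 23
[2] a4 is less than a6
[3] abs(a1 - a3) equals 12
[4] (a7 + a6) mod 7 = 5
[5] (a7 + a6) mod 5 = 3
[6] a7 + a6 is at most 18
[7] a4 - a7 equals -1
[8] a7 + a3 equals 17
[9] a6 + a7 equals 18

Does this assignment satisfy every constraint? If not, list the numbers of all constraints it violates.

Constraints 1, 4 do not hold.

[1] a7 + a6 + a4 = 4 + 14 + 3 = 21, not 23  fails
[2] a4 = 3, a6 = 14; 3 < 14  holds
[3] abs(1 - 13) = 12  holds
[4] a7 + a6 = 18; 18 mod 7 = 4, not 5  fails
[5] a7 + a6 = 18; 18 mod 5 = 3  holds
[6] a7 + a6 = 4 + 14 = 18; 18 ≤ 18  holds
[7] a4 - a7 = 3 - 4 = -1  holds
[8] a7 + a3 = 4 + 13 = 17  holds
[9] a6 + a7 = 14 + 4 = 18  holds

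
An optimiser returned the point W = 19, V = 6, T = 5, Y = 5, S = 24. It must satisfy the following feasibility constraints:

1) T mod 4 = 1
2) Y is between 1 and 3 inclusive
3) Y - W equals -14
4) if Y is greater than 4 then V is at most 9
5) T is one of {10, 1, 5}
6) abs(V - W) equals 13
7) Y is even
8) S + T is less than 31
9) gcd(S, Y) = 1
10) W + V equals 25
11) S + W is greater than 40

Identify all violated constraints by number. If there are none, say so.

1) 5 mod 4 = 1 — holds.
2) Y = 5 is outside [1, 3] — does not hold.
3) Y - W = 5 - 19 = -14 — holds.
4) Y = 5 > 4, so we need V ≤ 9; V = 6 ≤ 9 — holds.
5) T = 5 is in {10, 1, 5} — holds.
6) abs(6 - 19) = 13 — holds.
7) Y = 5 is odd — does not hold.
8) S + T = 24 + 5 = 29; 29 < 31 — holds.
9) gcd(24, 5) = 1 — holds.
10) W + V = 19 + 6 = 25 — holds.
11) S + W = 24 + 19 = 43; 43 > 40 — holds.

Constraints 2 and 7 do not hold.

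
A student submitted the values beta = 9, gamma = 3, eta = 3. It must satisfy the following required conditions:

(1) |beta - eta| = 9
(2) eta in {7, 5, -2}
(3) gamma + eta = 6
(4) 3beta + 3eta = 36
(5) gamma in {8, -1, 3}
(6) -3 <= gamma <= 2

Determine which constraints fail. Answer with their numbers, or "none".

(1) |9 - 3| = 6, not 9  fails
(2) eta = 3 is not in {7, 5, -2}  fails
(3) gamma + eta = 3 + 3 = 6  holds
(4) 3beta + 3eta = 3(9) + 3(3) = 36  holds
(5) gamma = 3 is in {8, -1, 3}  holds
(6) gamma = 3 is outside [-3, 2]  fails

The assignment fails constraints 1, 2, and 6.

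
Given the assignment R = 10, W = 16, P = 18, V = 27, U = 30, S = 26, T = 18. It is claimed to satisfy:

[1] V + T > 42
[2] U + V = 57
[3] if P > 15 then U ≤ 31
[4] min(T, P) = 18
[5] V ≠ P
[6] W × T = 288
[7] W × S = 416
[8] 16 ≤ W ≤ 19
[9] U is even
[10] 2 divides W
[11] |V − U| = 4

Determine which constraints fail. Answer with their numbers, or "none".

No — constraint 11 is not satisfied.

[1] V + T = 27 + 18 = 45; 45 > 42 — holds.
[2] U + V = 30 + 27 = 57 — holds.
[3] P = 18 > 15, so we need U ≤ 31; U = 30 ≤ 31 — holds.
[4] min(18, 18) = 18 — holds.
[5] V = 27, P = 18; distinct — holds.
[6] W × T = 16 × 18 = 288 — holds.
[7] W × S = 16 × 26 = 416 — holds.
[8] W = 16 lies in [16, 19] — holds.
[9] U = 30 is even — holds.
[10] 16 / 2 = 8, so 2 divides 16 — holds.
[11] |27 − 30| = 3, not 4 — does not hold.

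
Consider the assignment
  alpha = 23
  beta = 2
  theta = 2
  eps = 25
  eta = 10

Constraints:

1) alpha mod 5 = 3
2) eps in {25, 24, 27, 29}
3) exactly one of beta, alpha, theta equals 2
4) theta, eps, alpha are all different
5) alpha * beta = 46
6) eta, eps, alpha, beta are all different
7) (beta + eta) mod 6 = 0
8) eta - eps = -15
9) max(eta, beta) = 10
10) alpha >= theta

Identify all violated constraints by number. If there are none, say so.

1) 23 mod 5 = 3 — holds.
2) eps = 25 is in {25, 24, 27, 29} — holds.
3) beta=2, alpha=23, theta=2; 2 of them equal 2, not exactly one — does not hold.
4) values 2, 25, 23 are pairwise distinct — holds.
5) alpha * beta = 23 * 2 = 46 — holds.
6) values 10, 25, 23, 2 are pairwise distinct — holds.
7) beta + eta = 12; 12 mod 6 = 0 — holds.
8) eta - eps = 10 - 25 = -15 — holds.
9) max(10, 2) = 10 — holds.
10) alpha = 23, theta = 2; 23 ≥ 2 — holds.

Constraint 3 is violated.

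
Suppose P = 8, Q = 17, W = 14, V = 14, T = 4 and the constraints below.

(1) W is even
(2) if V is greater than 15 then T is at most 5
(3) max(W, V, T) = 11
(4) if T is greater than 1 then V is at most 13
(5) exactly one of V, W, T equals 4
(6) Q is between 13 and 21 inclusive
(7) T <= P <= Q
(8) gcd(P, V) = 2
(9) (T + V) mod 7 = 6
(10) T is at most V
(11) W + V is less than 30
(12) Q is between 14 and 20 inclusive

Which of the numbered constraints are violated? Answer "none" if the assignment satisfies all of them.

The assignment fails constraints 3, 4, and 9.

(1) W = 14 is even  true
(2) V = 14, not > 15; antecedent false, conditional vacuously true  true
(3) max(14, 14, 4) = 14, not 11  false
(4) T = 4 > 1, so we need V ≤ 13; but V = 14 > 13  false
(5) V=14, W=14, T=4; 1 of them equals 4  true
(6) Q = 17 lies in [13, 21]  true
(7) values 4 <= 8 <= 17  true
(8) gcd(8, 14) = 2  true
(9) T + V = 18; 18 mod 7 = 4, not 6  false
(10) T = 4, V = 14; 4 ≤ 14  true
(11) W + V = 14 + 14 = 28; 28 < 30  true
(12) Q = 17 lies in [14, 20]  true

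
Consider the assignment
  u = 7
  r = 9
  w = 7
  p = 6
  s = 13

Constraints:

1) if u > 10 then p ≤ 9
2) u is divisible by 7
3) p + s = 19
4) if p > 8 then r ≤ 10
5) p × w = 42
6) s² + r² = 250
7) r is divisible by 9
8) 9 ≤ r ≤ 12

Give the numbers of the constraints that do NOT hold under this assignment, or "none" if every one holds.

None — every constraint holds.

1) u = 7, not > 10; antecedent false, conditional vacuously true — satisfied.
2) 7 / 7 = 1, so 7 divides 7 — satisfied.
3) p + s = 6 + 13 = 19 — satisfied.
4) p = 6, not > 8; antecedent false, conditional vacuously true — satisfied.
5) p × w = 6 × 7 = 42 — satisfied.
6) s² + r² = 13² + 9² = 169 + 81 = 250 — satisfied.
7) 9 / 9 = 1, so 9 divides 9 — satisfied.
8) r = 9 lies in [9, 12] — satisfied.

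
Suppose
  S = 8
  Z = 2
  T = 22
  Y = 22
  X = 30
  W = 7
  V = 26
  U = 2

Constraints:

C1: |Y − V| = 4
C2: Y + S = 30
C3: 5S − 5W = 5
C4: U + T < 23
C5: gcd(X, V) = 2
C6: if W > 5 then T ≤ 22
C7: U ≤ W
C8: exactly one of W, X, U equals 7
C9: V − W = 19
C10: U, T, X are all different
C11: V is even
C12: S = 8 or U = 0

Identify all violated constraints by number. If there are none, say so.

C1: |22 − 26| = 4 — satisfied.
C2: Y + S = 22 + 8 = 30 — satisfied.
C3: 5S − 5W = 5(8) − 5(7) = 5 — satisfied.
C4: U + T = 2 + 22 = 24; 24 ≥ 23, bound 23 not met — violated.
C5: gcd(30, 26) = 2 — satisfied.
C6: W = 7 > 5, so we need T ≤ 22; T = 22 ≤ 22 — satisfied.
C7: U = 2, W = 7; 2 ≤ 7 — satisfied.
C8: W=7, X=30, U=2; 1 of them equals 7 — satisfied.
C9: V − W = 26 − 7 = 19 — satisfied.
C10: values 2, 22, 30 are pairwise distinct — satisfied.
C11: V = 26 is even — satisfied.
C12: S = 8 = 8 (first disjunct) — satisfied.

Violated: 4.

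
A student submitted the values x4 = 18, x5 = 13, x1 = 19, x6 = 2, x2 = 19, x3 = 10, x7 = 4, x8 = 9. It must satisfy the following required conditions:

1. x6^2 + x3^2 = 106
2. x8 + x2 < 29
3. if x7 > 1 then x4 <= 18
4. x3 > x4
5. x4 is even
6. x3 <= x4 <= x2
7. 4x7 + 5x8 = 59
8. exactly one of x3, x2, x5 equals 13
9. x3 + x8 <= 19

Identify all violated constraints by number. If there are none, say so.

1. x6^2 + x3^2 = 2^2 + 10^2 = 4 + 100 = 104, not 106 — fails.
2. x8 + x2 = 9 + 19 = 28; 28 < 29 — holds.
3. x7 = 4 > 1, so we need x4 ≤ 18; x4 = 18 ≤ 18 — holds.
4. x3 = 10, x4 = 18; 10 ≤ 18 (want >) — fails.
5. x4 = 18 is even — holds.
6. values 10 <= 18 <= 19 — holds.
7. 4x7 + 5x8 = 4(4) + 5(9) = 61, not 59 — fails.
8. x3=10, x2=19, x5=13; 1 of them equals 13 — holds.
9. x3 + x8 = 10 + 9 = 19; 19 ≤ 19 — holds.

Constraints 1, 4, 7 are violated.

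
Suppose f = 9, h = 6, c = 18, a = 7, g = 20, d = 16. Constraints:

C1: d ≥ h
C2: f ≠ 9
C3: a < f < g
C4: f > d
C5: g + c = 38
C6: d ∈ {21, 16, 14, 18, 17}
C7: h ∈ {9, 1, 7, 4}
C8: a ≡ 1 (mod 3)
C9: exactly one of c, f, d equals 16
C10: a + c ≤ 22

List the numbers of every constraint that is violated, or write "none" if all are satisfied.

C1: d = 16, h = 6; 16 ≥ 6 — OK.
C2: f = 9, but 9 is required to differ — violated.
C3: values 7 < 9 < 20 — OK.
C4: f = 9, d = 16; 9 ≤ 16 (want >) — violated.
C5: g + c = 20 + 18 = 38 — OK.
C6: d = 16 is in {21, 16, 14, 18, 17} — OK.
C7: h = 6 is not in {9, 1, 7, 4} — violated.
C8: 7 mod 3 = 1 — OK.
C9: c=18, f=9, d=16; 1 of them equals 16 — OK.
C10: a + c = 7 + 18 = 25; 25 > 22, bound 22 not met — violated.

Constraints 2, 4, 7, and 10 are violated.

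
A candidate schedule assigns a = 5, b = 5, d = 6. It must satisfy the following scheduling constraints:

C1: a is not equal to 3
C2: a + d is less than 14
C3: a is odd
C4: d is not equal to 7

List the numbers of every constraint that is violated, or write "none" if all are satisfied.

Yes — all constraints hold.

C1: a = 5, and 5 ≠ 3  ✓
C2: a + d = 5 + 6 = 11; 11 < 14  ✓
C3: a = 5 is odd  ✓
C4: d = 6, and 6 ≠ 7  ✓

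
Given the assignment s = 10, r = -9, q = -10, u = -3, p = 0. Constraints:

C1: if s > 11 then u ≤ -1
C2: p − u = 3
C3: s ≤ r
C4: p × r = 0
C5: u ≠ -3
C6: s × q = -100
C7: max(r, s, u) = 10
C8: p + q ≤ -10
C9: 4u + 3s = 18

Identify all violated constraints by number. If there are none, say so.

No — constraints 3 and 5 are not satisfied.

C1: s = 10, not > 11; antecedent false, conditional vacuously true — OK.
C2: p − u = 0 − (-3) = 3 — OK.
C3: s = 10, r = -9; 10 > -9 (want ≤) — violated.
C4: p × r = 0 × (-9) = 0 — OK.
C5: u = -3, but -3 is required to differ — violated.
C6: s × q = 10 × (-10) = -100 — OK.
C7: max(-9, 10, -3) = 10 — OK.
C8: p + q = 0 + (-10) = -10; -10 ≤ -10 — OK.
C9: 4u + 3s = 4(-3) + 3(10) = 18 — OK.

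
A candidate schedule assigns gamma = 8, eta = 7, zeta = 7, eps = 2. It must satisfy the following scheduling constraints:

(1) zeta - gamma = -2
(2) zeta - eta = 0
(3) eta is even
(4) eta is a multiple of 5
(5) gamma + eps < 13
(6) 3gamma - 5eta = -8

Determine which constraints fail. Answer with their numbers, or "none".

(1) zeta - gamma = 7 - 8 = -1, not -2 — does not hold.
(2) zeta - eta = 7 - 7 = 0 — holds.
(3) eta = 7 is odd — does not hold.
(4) 7 = 5*1 + 2, so 5 does not divide 7 — does not hold.
(5) gamma + eps = 8 + 2 = 10; 10 < 13 — holds.
(6) 3gamma - 5eta = 3(8) - 5(7) = -11, not -8 — does not hold.

Constraints 1, 3, 4, and 6 do not hold.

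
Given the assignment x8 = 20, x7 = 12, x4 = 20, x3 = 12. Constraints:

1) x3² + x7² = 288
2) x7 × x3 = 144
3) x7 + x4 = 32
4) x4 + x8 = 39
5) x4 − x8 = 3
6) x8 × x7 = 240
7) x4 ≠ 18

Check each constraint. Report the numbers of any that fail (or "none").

1) x3² + x7² = 12² + 12² = 144 + 144 = 288 — satisfied.
2) x7 × x3 = 12 × 12 = 144 — satisfied.
3) x7 + x4 = 12 + 20 = 32 — satisfied.
4) x4 + x8 = 20 + 20 = 40, not 39 — violated.
5) x4 − x8 = 20 − 20 = 0, not 3 — violated.
6) x8 × x7 = 20 × 12 = 240 — satisfied.
7) x4 = 20, and 20 ≠ 18 — satisfied.

The assignment fails constraints 4 and 5.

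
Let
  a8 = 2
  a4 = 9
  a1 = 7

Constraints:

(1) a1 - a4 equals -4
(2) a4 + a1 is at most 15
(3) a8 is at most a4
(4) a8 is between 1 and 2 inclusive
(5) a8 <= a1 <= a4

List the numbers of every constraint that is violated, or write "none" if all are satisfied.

(1) a1 - a4 = 7 - 9 = -2, not -4  false
(2) a4 + a1 = 9 + 7 = 16; 16 > 15, bound 15 not met  false
(3) a8 = 2, a4 = 9; 2 ≤ 9  true
(4) a8 = 2 lies in [1, 2]  true
(5) values 2 <= 7 <= 9  true

No — constraints 1, 2 are not satisfied.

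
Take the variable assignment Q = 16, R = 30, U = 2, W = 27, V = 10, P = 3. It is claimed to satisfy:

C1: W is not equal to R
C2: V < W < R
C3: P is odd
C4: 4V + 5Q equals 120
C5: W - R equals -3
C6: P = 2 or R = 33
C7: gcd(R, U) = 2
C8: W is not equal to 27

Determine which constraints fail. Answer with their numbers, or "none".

C1: W = 27, R = 30; distinct — OK.
C2: values 10 < 27 < 30 — OK.
C3: P = 3 is odd — OK.
C4: 4V + 5Q = 4(10) + 5(16) = 120 — OK.
C5: W - R = 27 - 30 = -3 — OK.
C6: P = 3 ≠ 2 and R = 30 ≠ 33; both disjuncts false — violated.
C7: gcd(30, 2) = 2 — OK.
C8: W = 27, but 27 is required to differ — violated.

The assignment fails constraints 6 and 8.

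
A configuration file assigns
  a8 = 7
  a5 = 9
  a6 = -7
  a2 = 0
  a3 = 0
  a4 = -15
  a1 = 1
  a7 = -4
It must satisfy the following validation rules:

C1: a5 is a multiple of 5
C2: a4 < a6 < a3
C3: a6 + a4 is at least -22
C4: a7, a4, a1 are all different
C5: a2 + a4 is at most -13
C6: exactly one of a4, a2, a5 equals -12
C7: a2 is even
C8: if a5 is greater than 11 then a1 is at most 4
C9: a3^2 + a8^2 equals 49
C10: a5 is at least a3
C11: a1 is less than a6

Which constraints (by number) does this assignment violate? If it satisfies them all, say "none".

No — constraints 1, 6, and 11 are not satisfied.

C1: 9 = 5*1 + 4, so 5 does not divide 9 — violated.
C2: values -15 < -7 < 0 — satisfied.
C3: a6 + a4 = -7 + (-15) = -22; -22 ≥ -22 — satisfied.
C4: values -4, -15, 1 are pairwise distinct — satisfied.
C5: a2 + a4 = 0 + (-15) = -15; -15 ≤ -13 — satisfied.
C6: a4=-15, a2=0, a5=9; 0 of them equal -12, not exactly one — violated.
C7: a2 = 0 is even — satisfied.
C8: a5 = 9, not > 11; antecedent false, conditional vacuously true — satisfied.
C9: a3^2 + a8^2 = 0^2 + 7^2 = 0 + 49 = 49 — satisfied.
C10: a5 = 9, a3 = 0; 9 ≥ 0 — satisfied.
C11: a1 = 1, a6 = -7; 1 ≥ -7 (want <) — violated.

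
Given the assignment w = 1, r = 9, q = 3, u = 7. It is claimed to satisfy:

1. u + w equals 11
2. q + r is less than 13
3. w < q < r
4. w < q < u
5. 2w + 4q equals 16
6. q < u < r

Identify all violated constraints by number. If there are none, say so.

No — constraints 1 and 5 are not satisfied.

1. u + w = 7 + 1 = 8, not 11 — does not hold.
2. q + r = 3 + 9 = 12; 12 < 13 — holds.
3. values 1 < 3 < 9 — holds.
4. values 1 < 3 < 7 — holds.
5. 2w + 4q = 2(1) + 4(3) = 14, not 16 — does not hold.
6. values 3 < 7 < 9 — holds.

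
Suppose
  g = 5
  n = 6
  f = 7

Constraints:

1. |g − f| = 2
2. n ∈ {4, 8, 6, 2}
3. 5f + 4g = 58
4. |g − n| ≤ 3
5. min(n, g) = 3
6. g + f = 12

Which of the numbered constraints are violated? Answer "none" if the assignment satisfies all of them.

1. |5 − 7| = 2  ✓
2. n = 6 is in {4, 8, 6, 2}  ✓
3. 5f + 4g = 5(7) + 4(5) = 55, not 58  ✗
4. |5 − 6| = 1; 1 ≤ 3  ✓
5. min(6, 5) = 5, not 3  ✗
6. g + f = 5 + 7 = 12  ✓

Violated: 3, 5.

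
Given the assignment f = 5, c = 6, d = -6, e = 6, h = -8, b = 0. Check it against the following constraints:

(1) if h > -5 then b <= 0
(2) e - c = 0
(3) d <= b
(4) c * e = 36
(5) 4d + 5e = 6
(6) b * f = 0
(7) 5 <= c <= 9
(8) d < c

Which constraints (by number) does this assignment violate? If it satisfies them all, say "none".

(1) h = -8, not > -5; antecedent false, conditional vacuously true  ✓
(2) e - c = 6 - 6 = 0  ✓
(3) d = -6, b = 0; -6 ≤ 0  ✓
(4) c * e = 6 * 6 = 36  ✓
(5) 4d + 5e = 4(-6) + 5(6) = 6  ✓
(6) b * f = 0 * 5 = 0  ✓
(7) c = 6 lies in [5, 9]  ✓
(8) d = -6, c = 6; -6 < 6  ✓

All constraints are satisfied.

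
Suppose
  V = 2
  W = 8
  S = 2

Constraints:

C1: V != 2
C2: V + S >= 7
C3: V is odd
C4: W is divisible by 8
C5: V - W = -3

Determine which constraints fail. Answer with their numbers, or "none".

Violated: 1, 2, 3, and 5.

C1: V = 2, but 2 is required to differ — fails.
C2: V + S = 2 + 2 = 4; 4 < 7, bound 7 not met — fails.
C3: V = 2 is even — fails.
C4: 8 / 8 = 1, so 8 divides 8 — holds.
C5: V - W = 2 - 8 = -6, not -3 — fails.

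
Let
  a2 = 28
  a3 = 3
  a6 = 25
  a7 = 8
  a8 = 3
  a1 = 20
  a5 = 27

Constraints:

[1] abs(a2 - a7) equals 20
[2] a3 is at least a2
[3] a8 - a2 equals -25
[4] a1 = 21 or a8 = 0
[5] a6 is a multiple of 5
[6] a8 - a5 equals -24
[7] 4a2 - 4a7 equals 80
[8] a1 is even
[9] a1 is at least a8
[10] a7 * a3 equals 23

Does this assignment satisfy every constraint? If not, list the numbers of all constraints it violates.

[1] abs(28 - 8) = 20  ✔
[2] a3 = 3, a2 = 28; 3 < 28 (want ≥)  ✘
[3] a8 - a2 = 3 - 28 = -25  ✔
[4] a1 = 20 ≠ 21 and a8 = 3 ≠ 0; both disjuncts false  ✘
[5] 25 / 5 = 5, so 5 divides 25  ✔
[6] a8 - a5 = 3 - 27 = -24  ✔
[7] 4a2 - 4a7 = 4(28) - 4(8) = 80  ✔
[8] a1 = 20 is even  ✔
[9] a1 = 20, a8 = 3; 20 ≥ 3  ✔
[10] a7 * a3 = 8 * 3 = 24, not 23  ✘

Constraints 2, 4, and 10 are violated.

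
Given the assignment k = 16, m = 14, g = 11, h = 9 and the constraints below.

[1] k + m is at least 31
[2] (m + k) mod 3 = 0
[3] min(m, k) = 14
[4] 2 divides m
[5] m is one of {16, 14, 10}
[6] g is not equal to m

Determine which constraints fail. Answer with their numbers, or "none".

[1] k + m = 16 + 14 = 30; 30 < 31, bound 31 not met — violated.
[2] m + k = 30; 30 mod 3 = 0 — OK.
[3] min(14, 16) = 14 — OK.
[4] 14 / 2 = 7, so 2 divides 14 — OK.
[5] m = 14 is in {16, 14, 10} — OK.
[6] g = 11, m = 14; distinct — OK.

The assignment fails constraint 1.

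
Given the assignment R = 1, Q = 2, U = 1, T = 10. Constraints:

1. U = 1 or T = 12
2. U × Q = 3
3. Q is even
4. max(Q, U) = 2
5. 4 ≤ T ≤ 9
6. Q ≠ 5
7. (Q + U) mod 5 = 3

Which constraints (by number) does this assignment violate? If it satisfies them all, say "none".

1. U = 1 = 1 (first disjunct) — holds.
2. U × Q = 1 × 2 = 2, not 3 — fails.
3. Q = 2 is even — holds.
4. max(2, 1) = 2 — holds.
5. T = 10 is outside [4, 9] — fails.
6. Q = 2, and 2 ≠ 5 — holds.
7. Q + U = 3; 3 mod 5 = 3 — holds.

The assignment fails constraints 2 and 5.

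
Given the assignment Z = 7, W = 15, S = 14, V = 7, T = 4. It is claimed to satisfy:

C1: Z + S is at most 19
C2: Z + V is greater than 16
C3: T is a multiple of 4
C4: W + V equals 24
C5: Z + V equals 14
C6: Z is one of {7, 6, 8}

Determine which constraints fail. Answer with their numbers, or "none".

C1: Z + S = 7 + 14 = 21; 21 > 19, bound 19 not met — violated.
C2: Z + V = 7 + 7 = 14; 14 ≤ 16, bound 16 not met — violated.
C3: 4 / 4 = 1, so 4 divides 4 — OK.
C4: W + V = 15 + 7 = 22, not 24 — violated.
C5: Z + V = 7 + 7 = 14 — OK.
C6: Z = 7 is in {7, 6, 8} — OK.

Violated: 1, 2, 4.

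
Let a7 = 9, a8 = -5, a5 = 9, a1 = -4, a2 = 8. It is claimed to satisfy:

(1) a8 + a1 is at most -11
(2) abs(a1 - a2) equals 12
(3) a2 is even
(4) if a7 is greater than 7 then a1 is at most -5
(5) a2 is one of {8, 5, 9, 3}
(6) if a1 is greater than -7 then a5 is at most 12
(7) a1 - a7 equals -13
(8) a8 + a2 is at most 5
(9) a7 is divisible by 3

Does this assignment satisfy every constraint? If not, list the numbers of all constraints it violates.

(1) a8 + a1 = -5 + (-4) = -9; -9 > -11, bound -11 not met  ✗
(2) abs(-4 - 8) = 12  ✓
(3) a2 = 8 is even  ✓
(4) a7 = 9 > 7, so we need a1 ≤ -5; but a1 = -4 > -5  ✗
(5) a2 = 8 is in {8, 5, 9, 3}  ✓
(6) a1 = -4 > -7, so we need a5 ≤ 12; a5 = 9 ≤ 12  ✓
(7) a1 - a7 = -4 - 9 = -13  ✓
(8) a8 + a2 = -5 + 8 = 3; 3 ≤ 5  ✓
(9) 9 / 3 = 3, so 3 divides 9  ✓

Constraints 1 and 4 are violated.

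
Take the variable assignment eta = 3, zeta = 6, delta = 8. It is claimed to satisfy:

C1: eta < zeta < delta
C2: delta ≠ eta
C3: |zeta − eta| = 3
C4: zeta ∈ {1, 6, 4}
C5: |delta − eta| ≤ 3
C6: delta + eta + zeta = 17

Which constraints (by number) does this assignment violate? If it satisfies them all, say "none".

Constraint 5 is violated.

C1: values 3 < 6 < 8 — OK.
C2: delta = 8, eta = 3; distinct — OK.
C3: |6 − 3| = 3 — OK.
C4: zeta = 6 is in {1, 6, 4} — OK.
C5: |8 − 3| = 5; 5 > 3, exceeds bound 3 — violated.
C6: delta + eta + zeta = 8 + 3 + 6 = 17 — OK.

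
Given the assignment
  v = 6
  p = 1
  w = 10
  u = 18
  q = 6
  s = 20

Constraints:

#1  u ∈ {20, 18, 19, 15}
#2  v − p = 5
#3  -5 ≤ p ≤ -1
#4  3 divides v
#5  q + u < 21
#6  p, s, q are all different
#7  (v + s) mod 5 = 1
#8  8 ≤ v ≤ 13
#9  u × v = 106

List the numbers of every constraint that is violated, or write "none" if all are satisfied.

#1 u = 18 is in {20, 18, 19, 15} — holds.
#2 v − p = 6 − 1 = 5 — holds.
#3 p = 1 is outside [-5, -1] — fails.
#4 6 / 3 = 2, so 3 divides 6 — holds.
#5 q + u = 6 + 18 = 24; 24 ≥ 21, bound 21 not met — fails.
#6 values 1, 20, 6 are pairwise distinct — holds.
#7 v + s = 26; 26 mod 5 = 1 — holds.
#8 v = 6 is outside [8, 13] — fails.
#9 u × v = 18 × 6 = 108, not 106 — fails.

Constraints 3, 5, 8, 9 are violated.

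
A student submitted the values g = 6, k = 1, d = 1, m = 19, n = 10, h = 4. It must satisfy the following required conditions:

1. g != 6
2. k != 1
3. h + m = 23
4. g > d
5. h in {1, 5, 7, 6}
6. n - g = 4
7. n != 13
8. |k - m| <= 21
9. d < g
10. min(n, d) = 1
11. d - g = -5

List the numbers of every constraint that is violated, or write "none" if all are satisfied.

The assignment fails constraints 1, 2, 5.

1. g = 6, but 6 is required to differ — violated.
2. k = 1, but 1 is required to differ — violated.
3. h + m = 4 + 19 = 23 — OK.
4. g = 6, d = 1; 6 > 1 — OK.
5. h = 4 is not in {1, 5, 7, 6} — violated.
6. n - g = 10 - 6 = 4 — OK.
7. n = 10, and 10 ≠ 13 — OK.
8. |1 - 19| = 18; 18 ≤ 21 — OK.
9. d = 1, g = 6; 1 < 6 — OK.
10. min(10, 1) = 1 — OK.
11. d - g = 1 - 6 = -5 — OK.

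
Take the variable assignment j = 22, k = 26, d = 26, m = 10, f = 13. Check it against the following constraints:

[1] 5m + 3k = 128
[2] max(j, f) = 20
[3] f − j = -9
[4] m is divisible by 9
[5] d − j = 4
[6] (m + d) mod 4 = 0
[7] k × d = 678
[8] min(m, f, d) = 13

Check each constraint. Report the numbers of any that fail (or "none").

No — constraints 2, 4, 7, and 8 are not satisfied.

[1] 5m + 3k = 5(10) + 3(26) = 128 — holds.
[2] max(22, 13) = 22, not 20 — does not hold.
[3] f − j = 13 − 22 = -9 — holds.
[4] 10 = 9×1 + 1, so 9 does not divide 10 — does not hold.
[5] d − j = 26 − 22 = 4 — holds.
[6] m + d = 36; 36 mod 4 = 0 — holds.
[7] k × d = 26 × 26 = 676, not 678 — does not hold.
[8] min(10, 13, 26) = 10, not 13 — does not hold.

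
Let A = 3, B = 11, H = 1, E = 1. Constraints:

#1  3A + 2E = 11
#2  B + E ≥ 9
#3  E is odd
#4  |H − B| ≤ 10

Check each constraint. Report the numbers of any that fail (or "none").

#1 3A + 2E = 3(3) + 2(1) = 11 — holds.
#2 B + E = 11 + 1 = 12; 12 ≥ 9 — holds.
#3 E = 1 is odd — holds.
#4 |1 − 11| = 10; 10 ≤ 10 — holds.

All constraints are satisfied.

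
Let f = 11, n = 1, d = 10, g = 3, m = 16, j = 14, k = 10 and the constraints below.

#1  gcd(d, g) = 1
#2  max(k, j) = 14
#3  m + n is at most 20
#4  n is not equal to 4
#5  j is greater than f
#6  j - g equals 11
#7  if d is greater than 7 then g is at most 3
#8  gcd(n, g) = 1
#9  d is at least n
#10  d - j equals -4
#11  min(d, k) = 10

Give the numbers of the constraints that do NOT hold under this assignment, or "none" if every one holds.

#1 gcd(10, 3) = 1  true
#2 max(10, 14) = 14  true
#3 m + n = 16 + 1 = 17; 17 ≤ 20  true
#4 n = 1, and 1 ≠ 4  true
#5 j = 14, f = 11; 14 > 11  true
#6 j - g = 14 - 3 = 11  true
#7 d = 10 > 7, so we need g ≤ 3; g = 3 ≤ 3  true
#8 gcd(1, 3) = 1  true
#9 d = 10, n = 1; 10 ≥ 1  true
#10 d - j = 10 - 14 = -4  true
#11 min(10, 10) = 10  true

All constraints are satisfied.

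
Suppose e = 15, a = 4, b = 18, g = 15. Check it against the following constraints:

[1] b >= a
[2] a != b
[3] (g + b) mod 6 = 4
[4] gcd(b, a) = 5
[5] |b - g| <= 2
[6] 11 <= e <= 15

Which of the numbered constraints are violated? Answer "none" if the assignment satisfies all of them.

[1] b = 18, a = 4; 18 ≥ 4  true
[2] a = 4, b = 18; distinct  true
[3] g + b = 33; 33 mod 6 = 3, not 4  false
[4] gcd(18, 4) = 2, not 5  false
[5] |18 - 15| = 3; 3 > 2, exceeds bound 2  false
[6] e = 15 lies in [11, 15]  true

The assignment fails constraints 3, 4, and 5.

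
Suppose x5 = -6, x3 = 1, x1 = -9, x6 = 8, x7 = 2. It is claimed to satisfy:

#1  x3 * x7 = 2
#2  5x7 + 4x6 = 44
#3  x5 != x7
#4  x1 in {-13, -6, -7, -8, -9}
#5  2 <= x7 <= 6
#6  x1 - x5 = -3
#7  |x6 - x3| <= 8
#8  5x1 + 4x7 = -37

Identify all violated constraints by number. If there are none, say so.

The assignment fails constraint 2.

#1 x3 * x7 = 1 * 2 = 2  OK
#2 5x7 + 4x6 = 5(2) + 4(8) = 42, not 44  FAIL
#3 x5 = -6, x7 = 2; distinct  OK
#4 x1 = -9 is in {-13, -6, -7, -8, -9}  OK
#5 x7 = 2 lies in [2, 6]  OK
#6 x1 - x5 = -9 - (-6) = -3  OK
#7 |8 - 1| = 7; 7 ≤ 8  OK
#8 5x1 + 4x7 = 5(-9) + 4(2) = -37  OK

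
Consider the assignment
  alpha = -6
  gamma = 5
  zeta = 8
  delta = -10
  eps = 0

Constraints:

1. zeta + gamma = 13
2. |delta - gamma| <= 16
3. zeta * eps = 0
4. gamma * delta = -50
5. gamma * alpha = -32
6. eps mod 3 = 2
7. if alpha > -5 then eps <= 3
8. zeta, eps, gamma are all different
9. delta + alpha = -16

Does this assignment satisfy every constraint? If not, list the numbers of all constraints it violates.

1. zeta + gamma = 8 + 5 = 13 — holds.
2. |-10 - 5| = 15; 15 ≤ 16 — holds.
3. zeta * eps = 8 * 0 = 0 — holds.
4. gamma * delta = 5 * (-10) = -50 — holds.
5. gamma * alpha = 5 * (-6) = -30, not -32 — does not hold.
6. 0 mod 3 = 0, not 2 — does not hold.
7. alpha = -6, not > -5; antecedent false, conditional vacuously true — holds.
8. values 8, 0, 5 are pairwise distinct — holds.
9. delta + alpha = -10 + (-6) = -16 — holds.

No — constraints 5 and 6 are not satisfied.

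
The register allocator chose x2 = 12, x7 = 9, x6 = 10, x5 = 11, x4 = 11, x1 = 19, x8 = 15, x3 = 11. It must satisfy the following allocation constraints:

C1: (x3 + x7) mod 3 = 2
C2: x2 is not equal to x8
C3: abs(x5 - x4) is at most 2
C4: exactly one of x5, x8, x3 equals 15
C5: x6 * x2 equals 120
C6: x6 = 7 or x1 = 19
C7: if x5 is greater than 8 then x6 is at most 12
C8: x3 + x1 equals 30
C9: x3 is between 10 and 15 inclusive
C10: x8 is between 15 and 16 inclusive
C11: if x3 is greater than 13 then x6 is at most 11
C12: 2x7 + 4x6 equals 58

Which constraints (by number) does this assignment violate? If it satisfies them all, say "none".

C1: x3 + x7 = 20; 20 mod 3 = 2  true
C2: x2 = 12, x8 = 15; distinct  true
C3: abs(11 - 11) = 0; 0 ≤ 2  true
C4: x5=11, x8=15, x3=11; 1 of them equals 15  true
C5: x6 * x2 = 10 * 12 = 120  true
C6: x6 = 10 ≠ 7, but x1 = 19 = 19 (second disjunct)  true
C7: x5 = 11 > 8, so we need x6 ≤ 12; x6 = 10 ≤ 12  true
C8: x3 + x1 = 11 + 19 = 30  true
C9: x3 = 11 lies in [10, 15]  true
C10: x8 = 15 lies in [15, 16]  true
C11: x3 = 11, not > 13; antecedent false, conditional vacuously true  true
C12: 2x7 + 4x6 = 2(9) + 4(10) = 58  true

The assignment satisfies every constraint.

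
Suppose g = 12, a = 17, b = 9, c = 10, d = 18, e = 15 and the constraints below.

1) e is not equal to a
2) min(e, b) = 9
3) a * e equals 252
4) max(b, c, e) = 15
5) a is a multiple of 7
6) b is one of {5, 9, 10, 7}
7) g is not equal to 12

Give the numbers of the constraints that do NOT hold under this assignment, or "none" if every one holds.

1) e = 15, a = 17; distinct — OK.
2) min(15, 9) = 9 — OK.
3) a * e = 17 * 15 = 255, not 252 — violated.
4) max(9, 10, 15) = 15 — OK.
5) 17 = 7*2 + 3, so 7 does not divide 17 — violated.
6) b = 9 is in {5, 9, 10, 7} — OK.
7) g = 12, but 12 is required to differ — violated.

Constraints 3, 5, and 7 do not hold.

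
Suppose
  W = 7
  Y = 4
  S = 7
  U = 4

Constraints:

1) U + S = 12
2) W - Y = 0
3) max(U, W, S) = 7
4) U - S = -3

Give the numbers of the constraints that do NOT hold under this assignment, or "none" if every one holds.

Constraints 1, 2 do not hold.

1) U + S = 4 + 7 = 11, not 12  FAIL
2) W - Y = 7 - 4 = 3, not 0  FAIL
3) max(4, 7, 7) = 7  OK
4) U - S = 4 - 7 = -3  OK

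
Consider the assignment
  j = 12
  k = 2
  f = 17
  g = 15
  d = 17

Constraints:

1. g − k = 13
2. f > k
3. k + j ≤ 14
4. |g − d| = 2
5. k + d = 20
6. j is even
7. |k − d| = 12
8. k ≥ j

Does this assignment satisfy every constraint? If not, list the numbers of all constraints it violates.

Violated: 5, 7, and 8.

1. g − k = 15 − 2 = 13 — holds.
2. f = 17, k = 2; 17 > 2 — holds.
3. k + j = 2 + 12 = 14; 14 ≤ 14 — holds.
4. |15 − 17| = 2 — holds.
5. k + d = 2 + 17 = 19, not 20 — fails.
6. j = 12 is even — holds.
7. |2 − 17| = 15, not 12 — fails.
8. k = 2, j = 12; 2 < 12 (want ≥) — fails.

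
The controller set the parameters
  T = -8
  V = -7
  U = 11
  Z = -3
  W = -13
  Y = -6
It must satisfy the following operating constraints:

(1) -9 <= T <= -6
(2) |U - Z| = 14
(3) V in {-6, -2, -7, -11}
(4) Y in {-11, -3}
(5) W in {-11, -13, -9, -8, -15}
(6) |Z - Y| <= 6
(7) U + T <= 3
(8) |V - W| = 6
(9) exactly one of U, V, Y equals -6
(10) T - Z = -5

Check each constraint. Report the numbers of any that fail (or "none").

(1) T = -8 lies in [-9, -6] — OK.
(2) |11 - (-3)| = 14 — OK.
(3) V = -7 is in {-6, -2, -7, -11} — OK.
(4) Y = -6 is not in {-11, -3} — violated.
(5) W = -13 is in {-11, -13, -9, -8, -15} — OK.
(6) |-3 - (-6)| = 3; 3 ≤ 6 — OK.
(7) U + T = 11 + (-8) = 3; 3 ≤ 3 — OK.
(8) |-7 - (-13)| = 6 — OK.
(9) U=11, V=-7, Y=-6; 1 of them equals -6 — OK.
(10) T - Z = -8 - (-3) = -5 — OK.

The assignment fails constraint 4.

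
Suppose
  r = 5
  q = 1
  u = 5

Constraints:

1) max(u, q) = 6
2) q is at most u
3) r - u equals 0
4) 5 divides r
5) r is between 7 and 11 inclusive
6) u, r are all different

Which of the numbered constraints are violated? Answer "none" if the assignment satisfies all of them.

1) max(5, 1) = 5, not 6  false
2) q = 1, u = 5; 1 ≤ 5  true
3) r - u = 5 - 5 = 0  true
4) 5 / 5 = 1, so 5 divides 5  true
5) r = 5 is outside [7, 11]  false
6) u = r = 5, not all different  false

The assignment fails constraints 1, 5, 6.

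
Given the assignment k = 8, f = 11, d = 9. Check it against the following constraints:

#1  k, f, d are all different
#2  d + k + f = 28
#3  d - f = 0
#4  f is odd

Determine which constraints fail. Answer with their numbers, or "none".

#1 values 8, 11, 9 are pairwise distinct — satisfied.
#2 d + k + f = 9 + 8 + 11 = 28 — satisfied.
#3 d - f = 9 - 11 = -2, not 0 — violated.
#4 f = 11 is odd — satisfied.

Constraint 3 does not hold.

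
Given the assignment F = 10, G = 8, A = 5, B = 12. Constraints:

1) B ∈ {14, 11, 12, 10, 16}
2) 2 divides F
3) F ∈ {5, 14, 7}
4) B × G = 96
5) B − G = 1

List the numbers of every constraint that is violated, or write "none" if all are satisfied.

Constraints 3, 5 are violated.

1) B = 12 is in {14, 11, 12, 10, 16} — satisfied.
2) 10 / 2 = 5, so 2 divides 10 — satisfied.
3) F = 10 is not in {5, 14, 7} — violated.
4) B × G = 12 × 8 = 96 — satisfied.
5) B − G = 12 − 8 = 4, not 1 — violated.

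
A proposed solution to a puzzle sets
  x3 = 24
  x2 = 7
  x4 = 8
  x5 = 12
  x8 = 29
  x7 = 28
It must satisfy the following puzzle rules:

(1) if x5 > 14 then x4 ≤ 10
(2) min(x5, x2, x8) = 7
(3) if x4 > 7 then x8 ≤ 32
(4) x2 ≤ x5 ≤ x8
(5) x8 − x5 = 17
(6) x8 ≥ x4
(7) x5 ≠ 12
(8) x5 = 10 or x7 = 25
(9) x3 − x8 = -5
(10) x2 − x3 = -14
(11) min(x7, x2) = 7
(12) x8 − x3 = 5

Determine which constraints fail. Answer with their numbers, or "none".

Constraints 7, 8, and 10 are violated.

(1) x5 = 12, not > 14; antecedent false, conditional vacuously true  OK
(2) min(12, 7, 29) = 7  OK
(3) x4 = 8 > 7, so we need x8 ≤ 32; x8 = 29 ≤ 32  OK
(4) values 7 ≤ 12 ≤ 29  OK
(5) x8 − x5 = 29 − 12 = 17  OK
(6) x8 = 29, x4 = 8; 29 ≥ 8  OK
(7) x5 = 12, but 12 is required to differ  FAIL
(8) x5 = 12 ≠ 10 and x7 = 28 ≠ 25; both disjuncts false  FAIL
(9) x3 − x8 = 24 − 29 = -5  OK
(10) x2 − x3 = 7 − 24 = -17, not -14  FAIL
(11) min(28, 7) = 7  OK
(12) x8 − x3 = 29 − 24 = 5  OK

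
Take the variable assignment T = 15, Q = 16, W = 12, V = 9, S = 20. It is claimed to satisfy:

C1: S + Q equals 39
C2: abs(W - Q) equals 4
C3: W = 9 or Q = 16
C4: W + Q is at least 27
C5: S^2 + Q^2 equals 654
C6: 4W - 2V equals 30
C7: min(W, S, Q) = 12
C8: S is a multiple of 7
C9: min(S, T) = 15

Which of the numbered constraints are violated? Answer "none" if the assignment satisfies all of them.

Constraints 1, 5, 8 do not hold.

C1: S + Q = 20 + 16 = 36, not 39  fails
C2: abs(12 - 16) = 4  holds
C3: W = 12 ≠ 9, but Q = 16 = 16 (second disjunct)  holds
C4: W + Q = 12 + 16 = 28; 28 ≥ 27  holds
C5: S^2 + Q^2 = 20^2 + 16^2 = 400 + 256 = 656, not 654  fails
C6: 4W - 2V = 4(12) - 2(9) = 30  holds
C7: min(12, 20, 16) = 12  holds
C8: 20 = 7*2 + 6, so 7 does not divide 20  fails
C9: min(20, 15) = 15  holds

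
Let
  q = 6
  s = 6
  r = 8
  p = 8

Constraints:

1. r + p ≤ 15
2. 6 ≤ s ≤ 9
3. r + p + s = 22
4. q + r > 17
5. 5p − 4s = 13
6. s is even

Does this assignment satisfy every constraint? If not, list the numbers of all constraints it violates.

Constraints 1, 4, and 5 are violated.

1. r + p = 8 + 8 = 16; 16 > 15, bound 15 not met — violated.
2. s = 6 lies in [6, 9] — OK.
3. r + p + s = 8 + 8 + 6 = 22 — OK.
4. q + r = 6 + 8 = 14; 14 ≤ 17, bound 17 not met — violated.
5. 5p − 4s = 5(8) − 4(6) = 16, not 13 — violated.
6. s = 6 is even — OK.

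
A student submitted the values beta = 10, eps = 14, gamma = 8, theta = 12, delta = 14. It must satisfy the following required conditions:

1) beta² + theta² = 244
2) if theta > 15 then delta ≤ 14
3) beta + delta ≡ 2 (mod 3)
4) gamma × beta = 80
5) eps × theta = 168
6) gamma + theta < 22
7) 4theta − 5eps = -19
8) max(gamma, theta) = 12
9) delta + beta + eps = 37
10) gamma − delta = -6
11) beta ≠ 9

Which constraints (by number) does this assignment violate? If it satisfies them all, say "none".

Violated: 3, 7, 9.

1) beta² + theta² = 10² + 12² = 100 + 144 = 244  ✔
2) theta = 12, not > 15; antecedent false, conditional vacuously true  ✔
3) beta + delta = 24; 24 mod 3 = 0, not 2  ✘
4) gamma × beta = 8 × 10 = 80  ✔
5) eps × theta = 14 × 12 = 168  ✔
6) gamma + theta = 8 + 12 = 20; 20 < 22  ✔
7) 4theta − 5eps = 4(12) − 5(14) = -22, not -19  ✘
8) max(8, 12) = 12  ✔
9) delta + beta + eps = 14 + 10 + 14 = 38, not 37  ✘
10) gamma − delta = 8 − 14 = -6  ✔
11) beta = 10, and 10 ≠ 9  ✔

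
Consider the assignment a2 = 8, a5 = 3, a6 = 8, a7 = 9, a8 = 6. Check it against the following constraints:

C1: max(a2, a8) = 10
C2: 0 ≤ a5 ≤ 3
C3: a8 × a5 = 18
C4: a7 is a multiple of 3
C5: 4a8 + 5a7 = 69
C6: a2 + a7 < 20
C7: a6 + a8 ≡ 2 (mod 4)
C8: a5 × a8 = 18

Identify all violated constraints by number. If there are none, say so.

Constraint 1 is violated.

C1: max(8, 6) = 8, not 10  ✗
C2: a5 = 3 lies in [0, 3]  ✓
C3: a8 × a5 = 6 × 3 = 18  ✓
C4: 9 / 3 = 3, so 3 divides 9  ✓
C5: 4a8 + 5a7 = 4(6) + 5(9) = 69  ✓
C6: a2 + a7 = 8 + 9 = 17; 17 < 20  ✓
C7: a6 + a8 = 14; 14 mod 4 = 2  ✓
C8: a5 × a8 = 3 × 6 = 18  ✓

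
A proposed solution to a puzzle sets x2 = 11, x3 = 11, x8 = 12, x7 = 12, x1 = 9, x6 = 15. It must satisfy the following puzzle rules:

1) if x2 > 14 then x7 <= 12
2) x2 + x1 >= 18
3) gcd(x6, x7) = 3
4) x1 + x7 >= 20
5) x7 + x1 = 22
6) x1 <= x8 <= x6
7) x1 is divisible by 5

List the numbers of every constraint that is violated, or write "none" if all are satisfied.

No — constraints 5 and 7 are not satisfied.

1) x2 = 11, not > 14; antecedent false, conditional vacuously true — holds.
2) x2 + x1 = 11 + 9 = 20; 20 ≥ 18 — holds.
3) gcd(15, 12) = 3 — holds.
4) x1 + x7 = 9 + 12 = 21; 21 ≥ 20 — holds.
5) x7 + x1 = 12 + 9 = 21, not 22 — fails.
6) values 9 <= 12 <= 15 — holds.
7) 9 = 5*1 + 4, so 5 does not divide 9 — fails.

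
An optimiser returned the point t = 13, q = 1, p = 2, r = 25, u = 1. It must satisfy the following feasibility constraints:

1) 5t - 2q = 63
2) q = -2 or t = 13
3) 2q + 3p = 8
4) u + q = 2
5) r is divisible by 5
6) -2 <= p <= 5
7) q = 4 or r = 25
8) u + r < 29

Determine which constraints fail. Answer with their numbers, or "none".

Yes — all constraints hold.

1) 5t - 2q = 5(13) - 2(1) = 63 — satisfied.
2) q = 1 ≠ -2, but t = 13 = 13 (second disjunct) — satisfied.
3) 2q + 3p = 2(1) + 3(2) = 8 — satisfied.
4) u + q = 1 + 1 = 2 — satisfied.
5) 25 / 5 = 5, so 5 divides 25 — satisfied.
6) p = 2 lies in [-2, 5] — satisfied.
7) q = 1 ≠ 4, but r = 25 = 25 (second disjunct) — satisfied.
8) u + r = 1 + 25 = 26; 26 < 29 — satisfied.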